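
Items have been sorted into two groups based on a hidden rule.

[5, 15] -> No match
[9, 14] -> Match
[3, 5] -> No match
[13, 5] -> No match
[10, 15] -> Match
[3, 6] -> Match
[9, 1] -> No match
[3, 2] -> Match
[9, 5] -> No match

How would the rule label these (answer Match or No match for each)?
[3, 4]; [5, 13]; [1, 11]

A rule that fits every label: sum is odd — true of each 'Match' example, false of each 'No match' one.
[3, 4]: 3+4 = 7, qualifies → Match.
[5, 13]: 5+13 = 18, fails the rule → No match.
[1, 11]: 1+11 = 12, fails the rule → No match.

Match, No match, No match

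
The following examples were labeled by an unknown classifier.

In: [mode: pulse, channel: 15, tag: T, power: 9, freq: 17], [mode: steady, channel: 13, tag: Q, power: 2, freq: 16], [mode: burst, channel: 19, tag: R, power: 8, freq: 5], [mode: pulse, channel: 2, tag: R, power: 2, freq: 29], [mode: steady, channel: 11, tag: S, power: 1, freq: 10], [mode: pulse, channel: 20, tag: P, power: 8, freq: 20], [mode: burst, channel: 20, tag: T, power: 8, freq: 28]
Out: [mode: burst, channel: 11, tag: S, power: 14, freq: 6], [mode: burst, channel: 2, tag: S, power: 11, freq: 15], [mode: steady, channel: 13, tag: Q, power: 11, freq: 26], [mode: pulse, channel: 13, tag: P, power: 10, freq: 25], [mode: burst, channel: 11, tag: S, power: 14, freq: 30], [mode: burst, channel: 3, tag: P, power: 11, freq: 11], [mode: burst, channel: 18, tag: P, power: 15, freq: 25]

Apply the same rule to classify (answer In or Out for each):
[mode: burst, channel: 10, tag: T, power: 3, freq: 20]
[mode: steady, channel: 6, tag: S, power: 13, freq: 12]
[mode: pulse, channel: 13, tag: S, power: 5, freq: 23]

In, Out, In

The classifier is using: power ≤ 9.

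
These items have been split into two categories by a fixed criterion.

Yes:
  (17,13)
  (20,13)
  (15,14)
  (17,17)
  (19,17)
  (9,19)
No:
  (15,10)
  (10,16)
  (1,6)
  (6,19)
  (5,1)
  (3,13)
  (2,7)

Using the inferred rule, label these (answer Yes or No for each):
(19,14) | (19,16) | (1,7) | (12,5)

The simplest hypothesis consistent with all the labels is: sum ≥ 28.
Yes: (19,14), since 19+14 = 33.
Yes: (19,16), since 19+16 = 35.
No: (1,7), since 1+7 = 8.
No: (12,5), since 12+5 = 17.

Yes, Yes, No, No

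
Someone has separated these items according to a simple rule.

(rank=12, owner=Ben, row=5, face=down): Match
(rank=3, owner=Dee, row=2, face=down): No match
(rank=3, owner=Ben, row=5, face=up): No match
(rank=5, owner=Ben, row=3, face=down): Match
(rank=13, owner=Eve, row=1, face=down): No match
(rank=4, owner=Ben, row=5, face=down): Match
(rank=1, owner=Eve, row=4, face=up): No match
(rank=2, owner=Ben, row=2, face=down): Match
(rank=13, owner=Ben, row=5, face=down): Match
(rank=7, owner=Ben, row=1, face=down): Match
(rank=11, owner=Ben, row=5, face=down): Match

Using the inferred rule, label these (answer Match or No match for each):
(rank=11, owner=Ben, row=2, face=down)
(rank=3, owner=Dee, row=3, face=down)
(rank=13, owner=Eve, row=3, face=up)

All 'Match' examples share one property — face is down AND owner is Ben — and every 'No match' example lacks it.
Match: (rank=11, owner=Ben, row=2, face=down), since face is down, owner is Ben. No match: (rank=3, owner=Dee, row=3, face=down), since face is down, owner is Dee. No match: (rank=13, owner=Eve, row=3, face=up), since face is up, owner is Eve.

Match, No match, No match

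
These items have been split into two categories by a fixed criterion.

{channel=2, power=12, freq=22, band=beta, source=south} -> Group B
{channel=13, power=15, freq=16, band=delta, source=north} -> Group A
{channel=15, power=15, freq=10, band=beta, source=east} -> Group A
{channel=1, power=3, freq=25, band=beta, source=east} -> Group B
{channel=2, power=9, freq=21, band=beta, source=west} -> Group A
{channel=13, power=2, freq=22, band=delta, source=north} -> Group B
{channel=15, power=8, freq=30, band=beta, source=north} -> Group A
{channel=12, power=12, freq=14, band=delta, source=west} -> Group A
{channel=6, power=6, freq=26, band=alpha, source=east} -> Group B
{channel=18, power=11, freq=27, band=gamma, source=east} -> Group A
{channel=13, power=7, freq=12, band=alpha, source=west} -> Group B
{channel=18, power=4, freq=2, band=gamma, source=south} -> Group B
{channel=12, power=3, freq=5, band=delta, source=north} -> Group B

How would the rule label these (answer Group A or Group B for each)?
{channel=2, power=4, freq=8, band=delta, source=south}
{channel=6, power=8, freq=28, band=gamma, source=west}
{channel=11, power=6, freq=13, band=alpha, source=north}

A rule that fits every label: freq ≠ 22 AND power ≥ 8 — true of each 'Group A' example, false of each 'Group B' one.
{channel=2, power=4, freq=8, band=delta, source=south}: Group B (freq = 8, power = 4). {channel=6, power=8, freq=28, band=gamma, source=west}: Group A (freq = 28, power = 8). {channel=11, power=6, freq=13, band=alpha, source=north}: Group B (freq = 13, power = 6).

Group B, Group A, Group B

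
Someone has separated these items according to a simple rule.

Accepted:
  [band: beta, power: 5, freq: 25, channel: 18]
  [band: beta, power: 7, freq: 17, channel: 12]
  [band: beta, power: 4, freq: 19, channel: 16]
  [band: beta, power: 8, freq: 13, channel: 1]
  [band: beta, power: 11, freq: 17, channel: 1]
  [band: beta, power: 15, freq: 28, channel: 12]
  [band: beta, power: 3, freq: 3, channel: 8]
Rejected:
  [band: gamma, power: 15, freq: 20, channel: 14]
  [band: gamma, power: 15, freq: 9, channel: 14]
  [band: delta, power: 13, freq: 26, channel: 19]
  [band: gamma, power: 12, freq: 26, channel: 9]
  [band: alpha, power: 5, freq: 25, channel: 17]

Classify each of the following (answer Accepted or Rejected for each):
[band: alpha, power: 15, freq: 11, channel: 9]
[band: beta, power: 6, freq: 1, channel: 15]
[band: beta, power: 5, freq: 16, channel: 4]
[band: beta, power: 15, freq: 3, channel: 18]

Rejected, Accepted, Accepted, Accepted

'Accepted' ⟺ band is beta.
[band: alpha, power: 15, freq: 11, channel: 9] — band is alpha, hence Rejected. [band: beta, power: 6, freq: 1, channel: 15] — band is beta, hence Accepted. [band: beta, power: 5, freq: 16, channel: 4] — band is beta, hence Accepted. [band: beta, power: 15, freq: 3, channel: 18] — band is beta, hence Accepted.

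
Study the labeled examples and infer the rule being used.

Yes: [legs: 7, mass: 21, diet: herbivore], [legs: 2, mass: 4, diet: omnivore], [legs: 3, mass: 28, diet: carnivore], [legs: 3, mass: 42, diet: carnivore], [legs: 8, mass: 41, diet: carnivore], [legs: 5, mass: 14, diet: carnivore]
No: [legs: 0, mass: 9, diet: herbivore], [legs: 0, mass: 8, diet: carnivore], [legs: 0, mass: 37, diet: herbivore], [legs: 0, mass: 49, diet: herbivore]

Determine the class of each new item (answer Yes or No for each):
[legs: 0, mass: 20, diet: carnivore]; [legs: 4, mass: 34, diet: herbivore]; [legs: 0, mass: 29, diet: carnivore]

The pattern is that an item is 'Yes' exactly when: legs ≥ 2.
[legs: 0, mass: 20, diet: carnivore] → legs = 0 → No. [legs: 4, mass: 34, diet: herbivore] → legs = 4 → Yes. [legs: 0, mass: 29, diet: carnivore] → legs = 0 → No.

No, Yes, No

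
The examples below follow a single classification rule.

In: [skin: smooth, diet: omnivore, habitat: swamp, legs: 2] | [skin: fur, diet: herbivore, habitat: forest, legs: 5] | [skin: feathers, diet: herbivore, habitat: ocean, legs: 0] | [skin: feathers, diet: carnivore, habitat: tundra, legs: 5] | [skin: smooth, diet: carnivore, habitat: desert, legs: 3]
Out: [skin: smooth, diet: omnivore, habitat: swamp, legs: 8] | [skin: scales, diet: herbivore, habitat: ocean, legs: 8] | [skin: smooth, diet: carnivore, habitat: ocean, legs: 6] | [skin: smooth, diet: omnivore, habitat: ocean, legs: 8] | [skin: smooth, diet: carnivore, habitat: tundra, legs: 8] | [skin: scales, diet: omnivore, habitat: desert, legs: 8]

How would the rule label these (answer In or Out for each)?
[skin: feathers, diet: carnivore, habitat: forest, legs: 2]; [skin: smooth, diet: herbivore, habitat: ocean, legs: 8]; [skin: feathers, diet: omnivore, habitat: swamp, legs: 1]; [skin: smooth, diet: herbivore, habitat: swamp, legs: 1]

In, Out, In, In

The common property of the 'In' items is: legs ≤ 5. No 'Out' item has it.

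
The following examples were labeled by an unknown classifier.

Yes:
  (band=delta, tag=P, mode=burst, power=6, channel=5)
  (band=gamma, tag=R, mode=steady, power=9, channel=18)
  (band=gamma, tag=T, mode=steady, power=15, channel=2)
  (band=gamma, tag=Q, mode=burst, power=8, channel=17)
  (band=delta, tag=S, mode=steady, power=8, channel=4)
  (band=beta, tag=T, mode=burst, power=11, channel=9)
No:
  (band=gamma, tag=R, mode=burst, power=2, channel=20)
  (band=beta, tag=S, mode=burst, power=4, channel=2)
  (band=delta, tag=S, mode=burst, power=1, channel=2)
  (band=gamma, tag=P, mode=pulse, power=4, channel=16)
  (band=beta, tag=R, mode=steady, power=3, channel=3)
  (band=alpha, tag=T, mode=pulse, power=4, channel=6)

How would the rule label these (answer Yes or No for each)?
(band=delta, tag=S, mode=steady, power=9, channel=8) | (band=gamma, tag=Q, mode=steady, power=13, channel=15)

Yes, Yes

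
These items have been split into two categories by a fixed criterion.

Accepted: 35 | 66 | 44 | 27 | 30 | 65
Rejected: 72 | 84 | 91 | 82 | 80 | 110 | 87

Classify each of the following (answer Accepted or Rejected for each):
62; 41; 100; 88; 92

Accepted, Accepted, Rejected, Rejected, Rejected

The pattern is that an item is 'Accepted' exactly when: at most 66.
62: 62 ≤ 66, checks out → Accepted.
41: 41 ≤ 66, checks out → Accepted.
100: 100 > 66, does not fit → Rejected.
88: 88 > 66, does not fit → Rejected.
92: 92 > 66, does not fit → Rejected.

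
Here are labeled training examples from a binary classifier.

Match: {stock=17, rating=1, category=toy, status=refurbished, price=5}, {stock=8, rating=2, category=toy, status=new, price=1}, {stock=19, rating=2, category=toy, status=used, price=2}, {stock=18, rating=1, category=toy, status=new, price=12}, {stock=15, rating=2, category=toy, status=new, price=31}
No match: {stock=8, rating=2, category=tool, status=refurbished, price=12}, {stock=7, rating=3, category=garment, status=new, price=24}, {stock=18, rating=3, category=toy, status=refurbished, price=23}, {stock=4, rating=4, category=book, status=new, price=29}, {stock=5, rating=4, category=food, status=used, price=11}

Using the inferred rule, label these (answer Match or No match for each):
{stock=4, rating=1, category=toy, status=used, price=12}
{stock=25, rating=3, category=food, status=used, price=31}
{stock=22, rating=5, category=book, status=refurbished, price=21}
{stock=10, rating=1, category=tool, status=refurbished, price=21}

Match, No match, No match, No match

'Match' ⟺ category is toy AND rating ≤ 2.
{stock=4, rating=1, category=toy, status=used, price=12}: Match (category is toy, rating = 1). {stock=25, rating=3, category=food, status=used, price=31}: No match (category is food, rating = 3). {stock=22, rating=5, category=book, status=refurbished, price=21}: No match (category is book, rating = 5). {stock=10, rating=1, category=tool, status=refurbished, price=21}: No match (category is tool, rating = 1).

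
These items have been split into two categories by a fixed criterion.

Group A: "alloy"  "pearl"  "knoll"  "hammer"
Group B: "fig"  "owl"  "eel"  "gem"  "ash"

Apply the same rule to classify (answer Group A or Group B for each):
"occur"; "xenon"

Group A, Group A

The common property of the 'Group A' items is: length ≥ 5. No 'Group B' item has it.
"occur" — length 5, hence Group A.
"xenon" — length 5, hence Group A.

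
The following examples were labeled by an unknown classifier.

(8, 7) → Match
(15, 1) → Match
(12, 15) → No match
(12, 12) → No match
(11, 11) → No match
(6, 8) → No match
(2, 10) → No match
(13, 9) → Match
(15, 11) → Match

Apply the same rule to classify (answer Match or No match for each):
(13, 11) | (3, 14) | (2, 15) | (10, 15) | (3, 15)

Match, No match, No match, No match, No match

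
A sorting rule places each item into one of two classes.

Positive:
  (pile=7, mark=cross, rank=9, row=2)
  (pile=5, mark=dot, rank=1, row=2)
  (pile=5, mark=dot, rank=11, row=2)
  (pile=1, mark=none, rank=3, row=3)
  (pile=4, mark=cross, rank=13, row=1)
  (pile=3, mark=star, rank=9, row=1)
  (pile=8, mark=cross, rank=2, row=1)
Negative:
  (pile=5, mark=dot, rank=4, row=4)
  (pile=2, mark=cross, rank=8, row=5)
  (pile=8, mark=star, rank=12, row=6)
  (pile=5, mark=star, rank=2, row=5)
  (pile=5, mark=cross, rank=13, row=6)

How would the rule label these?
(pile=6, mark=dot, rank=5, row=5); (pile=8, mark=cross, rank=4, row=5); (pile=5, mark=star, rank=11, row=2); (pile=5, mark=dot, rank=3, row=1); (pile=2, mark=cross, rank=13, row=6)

Negative, Negative, Positive, Positive, Negative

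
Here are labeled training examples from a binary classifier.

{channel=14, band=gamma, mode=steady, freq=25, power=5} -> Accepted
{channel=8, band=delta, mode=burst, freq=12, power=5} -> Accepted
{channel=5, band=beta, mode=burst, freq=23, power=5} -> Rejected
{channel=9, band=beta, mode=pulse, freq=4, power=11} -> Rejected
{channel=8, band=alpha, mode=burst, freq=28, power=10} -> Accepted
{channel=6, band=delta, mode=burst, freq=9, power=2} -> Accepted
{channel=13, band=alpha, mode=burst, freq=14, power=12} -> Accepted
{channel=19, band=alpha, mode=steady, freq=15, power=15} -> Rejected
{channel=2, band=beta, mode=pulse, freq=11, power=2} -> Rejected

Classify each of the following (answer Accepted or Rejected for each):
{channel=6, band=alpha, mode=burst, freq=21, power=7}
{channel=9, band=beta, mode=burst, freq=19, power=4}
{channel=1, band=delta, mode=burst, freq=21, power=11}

'Accepted' ⟺ band is not beta AND power ≤ 12.
{channel=6, band=alpha, mode=burst, freq=21, power=7}: band is alpha, power = 7, has this property → Accepted. {channel=9, band=beta, mode=burst, freq=19, power=4}: band is beta, power = 4, doesn't match → Rejected. {channel=1, band=delta, mode=burst, freq=21, power=11}: band is delta, power = 11, has this property → Accepted.

Accepted, Rejected, Accepted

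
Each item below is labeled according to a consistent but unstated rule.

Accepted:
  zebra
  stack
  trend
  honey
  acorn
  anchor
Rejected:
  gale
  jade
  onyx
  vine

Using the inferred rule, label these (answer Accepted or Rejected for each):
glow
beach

Rejected, Accepted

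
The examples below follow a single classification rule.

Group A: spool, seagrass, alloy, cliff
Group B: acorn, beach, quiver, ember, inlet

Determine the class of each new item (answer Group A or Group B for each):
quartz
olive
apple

Comparing the two groups points to one rule — has a double letter.
quartz — no doubled letter, hence Group B.
olive — no doubled letter, hence Group B.
apple — 'pp' doubled, hence Group A.

Group B, Group B, Group A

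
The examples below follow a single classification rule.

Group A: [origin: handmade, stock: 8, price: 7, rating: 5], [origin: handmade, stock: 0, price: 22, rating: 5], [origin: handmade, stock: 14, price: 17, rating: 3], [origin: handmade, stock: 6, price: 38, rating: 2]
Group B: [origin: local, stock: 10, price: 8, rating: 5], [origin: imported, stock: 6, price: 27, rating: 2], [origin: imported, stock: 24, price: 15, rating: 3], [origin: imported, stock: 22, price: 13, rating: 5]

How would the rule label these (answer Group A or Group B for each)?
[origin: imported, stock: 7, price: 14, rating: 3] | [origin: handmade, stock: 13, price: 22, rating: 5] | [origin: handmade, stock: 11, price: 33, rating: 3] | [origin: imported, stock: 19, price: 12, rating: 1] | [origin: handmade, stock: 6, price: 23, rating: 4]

Group B, Group A, Group A, Group B, Group A

The simplest hypothesis consistent with all the labels is: origin is handmade.
[origin: imported, stock: 7, price: 14, rating: 3]: origin is imported, doesn't match → Group B. [origin: handmade, stock: 13, price: 22, rating: 5]: origin is handmade, qualifies → Group A. [origin: handmade, stock: 11, price: 33, rating: 3]: origin is handmade, qualifies → Group A. [origin: imported, stock: 19, price: 12, rating: 1]: origin is imported, doesn't match → Group B. [origin: handmade, stock: 6, price: 23, rating: 4]: origin is handmade, qualifies → Group A.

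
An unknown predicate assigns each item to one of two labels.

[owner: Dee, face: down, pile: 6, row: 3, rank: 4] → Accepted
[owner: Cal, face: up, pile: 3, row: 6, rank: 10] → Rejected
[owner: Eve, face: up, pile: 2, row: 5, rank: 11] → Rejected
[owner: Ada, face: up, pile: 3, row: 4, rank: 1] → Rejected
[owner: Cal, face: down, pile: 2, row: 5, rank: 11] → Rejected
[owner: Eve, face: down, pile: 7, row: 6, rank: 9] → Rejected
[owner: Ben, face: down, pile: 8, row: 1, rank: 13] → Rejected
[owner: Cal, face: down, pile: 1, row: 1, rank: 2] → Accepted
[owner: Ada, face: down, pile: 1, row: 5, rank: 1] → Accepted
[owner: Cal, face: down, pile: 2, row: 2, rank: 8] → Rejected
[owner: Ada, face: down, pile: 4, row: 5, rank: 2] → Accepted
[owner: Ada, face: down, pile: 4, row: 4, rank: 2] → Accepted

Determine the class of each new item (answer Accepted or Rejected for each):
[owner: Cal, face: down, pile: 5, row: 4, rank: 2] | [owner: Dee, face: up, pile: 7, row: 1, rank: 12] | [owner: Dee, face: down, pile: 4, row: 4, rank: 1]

All 'Accepted' examples share one property — face is down AND rank ≤ 4 — and every 'Rejected' example lacks it.
[owner: Cal, face: down, pile: 5, row: 4, rank: 2]: face is down, rank = 2 — fits, so Accepted. [owner: Dee, face: up, pile: 7, row: 1, rank: 12]: face is up, rank = 12 — does not fit, so Rejected. [owner: Dee, face: down, pile: 4, row: 4, rank: 1]: face is down, rank = 1 — fits, so Accepted.

Accepted, Rejected, Accepted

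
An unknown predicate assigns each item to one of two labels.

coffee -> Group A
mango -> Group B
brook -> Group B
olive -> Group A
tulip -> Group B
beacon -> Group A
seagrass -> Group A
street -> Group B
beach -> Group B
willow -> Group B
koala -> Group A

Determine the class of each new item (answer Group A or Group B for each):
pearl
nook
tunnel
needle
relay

Group B, Group B, Group B, Group A, Group B

The classifier is using: has ≥ 3 vowels.
pearl — 2 vowels, hence Group B. nook — 2 vowels, hence Group B. tunnel — 2 vowels, hence Group B. needle — 3 vowels, hence Group A. relay — 2 vowels, hence Group B.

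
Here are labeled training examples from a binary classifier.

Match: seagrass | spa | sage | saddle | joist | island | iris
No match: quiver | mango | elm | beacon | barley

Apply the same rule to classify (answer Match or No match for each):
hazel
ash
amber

No match, Match, No match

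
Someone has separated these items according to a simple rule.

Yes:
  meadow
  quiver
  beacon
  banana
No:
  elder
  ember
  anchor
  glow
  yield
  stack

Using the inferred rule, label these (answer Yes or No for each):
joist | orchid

The simplest hypothesis consistent with all the labels is: has ≥ 3 vowels.

No, No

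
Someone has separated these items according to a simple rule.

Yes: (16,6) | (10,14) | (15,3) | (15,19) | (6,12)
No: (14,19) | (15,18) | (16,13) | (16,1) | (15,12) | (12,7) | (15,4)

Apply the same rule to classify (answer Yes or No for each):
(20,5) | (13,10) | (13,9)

No, No, Yes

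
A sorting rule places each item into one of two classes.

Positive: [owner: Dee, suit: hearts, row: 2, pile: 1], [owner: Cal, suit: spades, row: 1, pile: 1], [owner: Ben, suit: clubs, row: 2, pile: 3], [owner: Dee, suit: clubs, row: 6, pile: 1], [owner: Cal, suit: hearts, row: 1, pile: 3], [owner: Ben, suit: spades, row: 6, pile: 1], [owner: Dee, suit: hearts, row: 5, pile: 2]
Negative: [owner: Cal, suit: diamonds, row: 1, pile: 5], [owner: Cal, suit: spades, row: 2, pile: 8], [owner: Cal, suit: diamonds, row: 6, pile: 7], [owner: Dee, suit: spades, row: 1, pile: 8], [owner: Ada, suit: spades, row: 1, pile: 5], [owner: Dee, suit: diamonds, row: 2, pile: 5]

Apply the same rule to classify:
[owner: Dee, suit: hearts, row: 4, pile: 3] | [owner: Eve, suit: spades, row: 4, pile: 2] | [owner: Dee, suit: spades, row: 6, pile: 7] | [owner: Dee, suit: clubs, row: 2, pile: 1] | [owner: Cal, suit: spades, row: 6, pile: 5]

A rule that fits every label: pile ≤ 3 — true of each 'Positive' example, false of each 'Negative' one.
[owner: Dee, suit: hearts, row: 4, pile: 3]: pile = 3 — passes, so Positive. [owner: Eve, suit: spades, row: 4, pile: 2]: pile = 2 — passes, so Positive. [owner: Dee, suit: spades, row: 6, pile: 7]: pile = 7 — doesn't qualify, so Negative. [owner: Dee, suit: clubs, row: 2, pile: 1]: pile = 1 — passes, so Positive. [owner: Cal, suit: spades, row: 6, pile: 5]: pile = 5 — doesn't qualify, so Negative.

Positive, Positive, Negative, Positive, Negative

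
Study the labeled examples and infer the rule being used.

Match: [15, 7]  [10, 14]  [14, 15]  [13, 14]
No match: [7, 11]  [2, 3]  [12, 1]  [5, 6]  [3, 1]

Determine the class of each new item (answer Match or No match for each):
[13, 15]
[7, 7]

Match, No match

A rule that fits every label: sum ≥ 22 — true of each 'Match' example, false of each 'No match' one.
[13, 15]: Match (13+15 = 28).
[7, 7]: No match (7+7 = 14).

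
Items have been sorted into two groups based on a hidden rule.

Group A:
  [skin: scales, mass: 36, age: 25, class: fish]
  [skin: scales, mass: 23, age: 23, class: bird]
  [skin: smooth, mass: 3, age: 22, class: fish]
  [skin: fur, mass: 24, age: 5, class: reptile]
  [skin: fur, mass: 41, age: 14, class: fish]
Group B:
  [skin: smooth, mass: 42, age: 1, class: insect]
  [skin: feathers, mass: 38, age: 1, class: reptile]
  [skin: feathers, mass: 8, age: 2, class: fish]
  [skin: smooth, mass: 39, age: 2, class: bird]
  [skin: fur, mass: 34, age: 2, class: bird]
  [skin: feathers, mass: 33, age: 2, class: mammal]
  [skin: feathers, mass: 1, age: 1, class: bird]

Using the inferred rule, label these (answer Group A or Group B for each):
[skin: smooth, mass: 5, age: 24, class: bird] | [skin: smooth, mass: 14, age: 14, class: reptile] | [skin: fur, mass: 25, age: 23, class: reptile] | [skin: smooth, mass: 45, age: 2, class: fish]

Group A, Group A, Group A, Group B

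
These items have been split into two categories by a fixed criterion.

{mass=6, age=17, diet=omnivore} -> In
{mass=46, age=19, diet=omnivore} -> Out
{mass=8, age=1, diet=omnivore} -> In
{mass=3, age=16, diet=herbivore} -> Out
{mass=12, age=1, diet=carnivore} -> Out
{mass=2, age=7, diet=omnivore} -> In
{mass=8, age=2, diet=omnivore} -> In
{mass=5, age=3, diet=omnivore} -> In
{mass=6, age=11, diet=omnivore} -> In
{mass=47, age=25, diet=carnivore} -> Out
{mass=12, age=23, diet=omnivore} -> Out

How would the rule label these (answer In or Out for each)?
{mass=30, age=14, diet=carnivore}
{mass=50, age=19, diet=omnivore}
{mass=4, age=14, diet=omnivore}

Rule: diet is omnivore AND age ≤ 17. This holds for each 'In' example and fails for each 'Out' one.

Out, Out, In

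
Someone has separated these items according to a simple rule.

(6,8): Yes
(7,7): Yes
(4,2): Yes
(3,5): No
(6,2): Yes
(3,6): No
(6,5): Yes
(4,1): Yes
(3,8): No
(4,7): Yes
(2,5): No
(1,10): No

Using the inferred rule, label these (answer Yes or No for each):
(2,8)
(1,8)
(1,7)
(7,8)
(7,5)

No, No, No, Yes, Yes

Rule: first ≥ 4. This holds for each 'Yes' example and fails for each 'No' one.
(2,8) → first 2 → No. (1,8) → first 1 → No. (1,7) → first 1 → No. (7,8) → first 7 → Yes. (7,5) → first 7 → Yes.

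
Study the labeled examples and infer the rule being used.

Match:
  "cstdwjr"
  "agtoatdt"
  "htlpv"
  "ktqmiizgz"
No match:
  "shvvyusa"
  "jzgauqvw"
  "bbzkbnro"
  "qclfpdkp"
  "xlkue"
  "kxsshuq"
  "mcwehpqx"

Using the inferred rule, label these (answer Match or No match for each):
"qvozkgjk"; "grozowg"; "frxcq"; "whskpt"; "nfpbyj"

No match, No match, No match, Match, No match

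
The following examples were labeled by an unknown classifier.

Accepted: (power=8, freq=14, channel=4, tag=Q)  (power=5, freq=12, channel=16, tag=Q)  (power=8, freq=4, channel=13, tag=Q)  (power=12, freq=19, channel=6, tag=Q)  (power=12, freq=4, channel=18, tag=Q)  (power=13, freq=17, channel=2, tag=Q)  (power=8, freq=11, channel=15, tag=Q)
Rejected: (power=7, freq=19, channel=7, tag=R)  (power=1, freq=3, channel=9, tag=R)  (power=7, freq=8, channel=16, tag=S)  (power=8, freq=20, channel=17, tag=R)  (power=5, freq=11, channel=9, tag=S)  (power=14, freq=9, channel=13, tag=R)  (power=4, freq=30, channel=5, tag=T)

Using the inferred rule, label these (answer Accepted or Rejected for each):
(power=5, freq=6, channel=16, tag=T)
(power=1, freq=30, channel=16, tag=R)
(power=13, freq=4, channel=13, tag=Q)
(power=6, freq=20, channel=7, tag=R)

Checking candidate rules against both groups, what survives is: tag is Q.
Rejected: (power=5, freq=6, channel=16, tag=T), since tag is T. Rejected: (power=1, freq=30, channel=16, tag=R), since tag is R. Accepted: (power=13, freq=4, channel=13, tag=Q), since tag is Q. Rejected: (power=6, freq=20, channel=7, tag=R), since tag is R.

Rejected, Rejected, Accepted, Rejected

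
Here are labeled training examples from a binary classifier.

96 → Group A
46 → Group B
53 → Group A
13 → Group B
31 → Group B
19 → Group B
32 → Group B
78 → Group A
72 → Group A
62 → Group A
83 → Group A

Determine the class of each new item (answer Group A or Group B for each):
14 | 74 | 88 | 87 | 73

The rule appears to be: at least 53.

Group B, Group A, Group A, Group A, Group A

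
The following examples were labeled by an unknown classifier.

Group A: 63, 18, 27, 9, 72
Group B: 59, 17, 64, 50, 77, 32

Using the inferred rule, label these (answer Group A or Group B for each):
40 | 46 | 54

One predicate separates the groups cleanly: multiple of 3.
40: 40 = 3·13 + 1 — fails this test, so Group B.
46: 46 = 3·15 + 1 — fails this test, so Group B.
54: 54 = 3·18 — passes, so Group A.

Group B, Group B, Group A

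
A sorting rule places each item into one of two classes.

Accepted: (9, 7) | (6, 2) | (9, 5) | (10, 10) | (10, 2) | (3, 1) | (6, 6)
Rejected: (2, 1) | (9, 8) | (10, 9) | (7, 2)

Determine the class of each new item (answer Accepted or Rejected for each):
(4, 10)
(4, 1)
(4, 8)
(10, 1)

The pattern is that an item is 'Accepted' exactly when: sum is even.

Accepted, Rejected, Accepted, Rejected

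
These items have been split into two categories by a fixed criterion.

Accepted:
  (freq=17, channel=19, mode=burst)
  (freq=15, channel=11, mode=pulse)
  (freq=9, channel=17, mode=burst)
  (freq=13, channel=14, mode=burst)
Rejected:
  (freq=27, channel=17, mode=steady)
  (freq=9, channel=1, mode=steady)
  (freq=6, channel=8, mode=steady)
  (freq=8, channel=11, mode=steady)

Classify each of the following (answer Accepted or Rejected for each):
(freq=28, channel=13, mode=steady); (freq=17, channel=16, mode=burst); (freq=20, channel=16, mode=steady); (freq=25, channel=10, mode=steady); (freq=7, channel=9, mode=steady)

A rule that fits every label: mode is not steady — true of each 'Accepted' example, false of each 'Rejected' one.
Rejected: (freq=28, channel=13, mode=steady), since mode is steady. Accepted: (freq=17, channel=16, mode=burst), since mode is burst. Rejected: (freq=20, channel=16, mode=steady), since mode is steady. Rejected: (freq=25, channel=10, mode=steady), since mode is steady. Rejected: (freq=7, channel=9, mode=steady), since mode is steady.

Rejected, Accepted, Rejected, Rejected, Rejected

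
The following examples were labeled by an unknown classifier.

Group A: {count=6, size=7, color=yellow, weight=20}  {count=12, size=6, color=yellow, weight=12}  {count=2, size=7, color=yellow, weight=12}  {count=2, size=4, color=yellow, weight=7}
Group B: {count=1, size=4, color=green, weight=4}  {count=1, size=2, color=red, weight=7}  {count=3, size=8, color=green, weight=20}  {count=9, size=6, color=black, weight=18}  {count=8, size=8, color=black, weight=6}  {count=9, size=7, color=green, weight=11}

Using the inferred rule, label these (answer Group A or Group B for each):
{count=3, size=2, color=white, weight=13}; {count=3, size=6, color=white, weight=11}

Checking candidate rules against both groups, what survives is: color is yellow.
{count=3, size=2, color=white, weight=13} — color is white, hence Group B. {count=3, size=6, color=white, weight=11} — color is white, hence Group B.

Group B, Group B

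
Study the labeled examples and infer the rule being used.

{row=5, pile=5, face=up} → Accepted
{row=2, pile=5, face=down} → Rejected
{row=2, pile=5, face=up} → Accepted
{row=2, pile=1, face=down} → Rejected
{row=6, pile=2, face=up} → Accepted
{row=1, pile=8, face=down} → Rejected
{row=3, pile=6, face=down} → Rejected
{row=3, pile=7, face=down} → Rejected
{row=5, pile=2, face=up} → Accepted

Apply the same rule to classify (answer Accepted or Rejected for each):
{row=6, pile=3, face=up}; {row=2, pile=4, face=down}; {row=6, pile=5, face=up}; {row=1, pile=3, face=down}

Accepted, Rejected, Accepted, Rejected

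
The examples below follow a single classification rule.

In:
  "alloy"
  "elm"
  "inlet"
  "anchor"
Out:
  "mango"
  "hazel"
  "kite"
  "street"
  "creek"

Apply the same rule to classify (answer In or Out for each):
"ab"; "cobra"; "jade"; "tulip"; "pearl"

In, Out, Out, Out, Out

Comparing the two groups points to one rule — starts with a vowel.
In: "ab", since starts with 'a'.
Out: "cobra", since starts with 'c'.
Out: "jade", since starts with 'j'.
Out: "tulip", since starts with 't'.
Out: "pearl", since starts with 'p'.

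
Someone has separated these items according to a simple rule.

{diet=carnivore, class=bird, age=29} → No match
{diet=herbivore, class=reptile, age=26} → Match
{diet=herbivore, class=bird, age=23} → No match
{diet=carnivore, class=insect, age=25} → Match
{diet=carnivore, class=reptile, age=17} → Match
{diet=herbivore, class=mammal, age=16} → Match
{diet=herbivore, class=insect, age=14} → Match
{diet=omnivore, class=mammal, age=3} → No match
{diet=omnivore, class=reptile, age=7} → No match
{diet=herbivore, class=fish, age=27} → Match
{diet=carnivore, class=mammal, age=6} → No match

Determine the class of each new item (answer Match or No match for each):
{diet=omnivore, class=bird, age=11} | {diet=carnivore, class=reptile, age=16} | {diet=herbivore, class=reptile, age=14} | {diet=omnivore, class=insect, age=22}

No match, Match, Match, Match

Every 'Match' example satisfies: class is not bird AND age ≥ 14. None of the 'No match' examples do.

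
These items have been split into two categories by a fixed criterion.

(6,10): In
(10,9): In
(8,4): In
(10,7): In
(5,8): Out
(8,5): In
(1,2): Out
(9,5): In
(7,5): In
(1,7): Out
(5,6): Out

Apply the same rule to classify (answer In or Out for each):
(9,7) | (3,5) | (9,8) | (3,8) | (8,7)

The classifier is using: first ≥ 6.

In, Out, In, Out, In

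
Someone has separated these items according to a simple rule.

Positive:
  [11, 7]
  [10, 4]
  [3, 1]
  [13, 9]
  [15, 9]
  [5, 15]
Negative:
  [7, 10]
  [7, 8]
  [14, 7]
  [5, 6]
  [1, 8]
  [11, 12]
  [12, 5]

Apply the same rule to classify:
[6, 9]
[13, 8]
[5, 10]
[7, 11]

Negative, Negative, Negative, Positive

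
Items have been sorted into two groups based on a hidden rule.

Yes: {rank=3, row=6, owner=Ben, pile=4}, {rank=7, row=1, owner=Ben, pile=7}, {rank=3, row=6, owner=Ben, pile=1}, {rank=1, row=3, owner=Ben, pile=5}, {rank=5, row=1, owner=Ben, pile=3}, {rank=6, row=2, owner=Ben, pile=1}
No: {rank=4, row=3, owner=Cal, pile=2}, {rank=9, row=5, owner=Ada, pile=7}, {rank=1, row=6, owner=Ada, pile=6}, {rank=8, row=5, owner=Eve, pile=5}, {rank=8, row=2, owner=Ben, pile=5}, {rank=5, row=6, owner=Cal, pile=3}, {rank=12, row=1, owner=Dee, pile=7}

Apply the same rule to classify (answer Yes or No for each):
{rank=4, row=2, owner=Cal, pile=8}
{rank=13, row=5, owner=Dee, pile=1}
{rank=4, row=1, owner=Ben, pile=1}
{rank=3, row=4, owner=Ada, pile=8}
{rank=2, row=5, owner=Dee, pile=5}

'Yes' ⟺ owner is Ben AND rank ≤ 7.
{rank=4, row=2, owner=Cal, pile=8}: owner is Cal, rank = 4 — does not pass, so No.
{rank=13, row=5, owner=Dee, pile=1}: owner is Dee, rank = 13 — does not pass, so No.
{rank=4, row=1, owner=Ben, pile=1}: owner is Ben, rank = 4 — qualifies, so Yes.
{rank=3, row=4, owner=Ada, pile=8}: owner is Ada, rank = 3 — does not pass, so No.
{rank=2, row=5, owner=Dee, pile=5}: owner is Dee, rank = 2 — does not pass, so No.

No, No, Yes, No, No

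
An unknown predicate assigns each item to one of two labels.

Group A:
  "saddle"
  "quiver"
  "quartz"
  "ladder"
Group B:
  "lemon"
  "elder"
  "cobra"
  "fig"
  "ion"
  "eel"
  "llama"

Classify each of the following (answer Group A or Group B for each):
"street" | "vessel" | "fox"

Group A, Group A, Group B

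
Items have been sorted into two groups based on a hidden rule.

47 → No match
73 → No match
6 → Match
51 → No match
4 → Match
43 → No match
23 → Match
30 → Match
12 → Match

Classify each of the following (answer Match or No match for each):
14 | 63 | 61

Match, No match, No match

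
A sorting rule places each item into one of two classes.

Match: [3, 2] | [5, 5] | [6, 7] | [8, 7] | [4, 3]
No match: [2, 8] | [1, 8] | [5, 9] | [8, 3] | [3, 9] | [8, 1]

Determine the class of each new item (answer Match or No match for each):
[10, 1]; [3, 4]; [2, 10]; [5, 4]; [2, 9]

No match, Match, No match, Match, No match

One predicate separates the groups cleanly: |first − second| ≤ 1.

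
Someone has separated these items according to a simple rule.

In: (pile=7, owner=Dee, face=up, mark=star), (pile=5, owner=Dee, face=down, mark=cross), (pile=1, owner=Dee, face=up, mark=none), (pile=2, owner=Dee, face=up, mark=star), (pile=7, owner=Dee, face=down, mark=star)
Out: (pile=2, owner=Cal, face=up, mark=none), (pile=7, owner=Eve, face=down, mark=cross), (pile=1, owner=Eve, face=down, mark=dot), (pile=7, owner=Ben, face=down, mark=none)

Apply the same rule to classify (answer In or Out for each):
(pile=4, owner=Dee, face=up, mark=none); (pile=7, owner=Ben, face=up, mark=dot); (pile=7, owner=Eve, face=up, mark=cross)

In, Out, Out

'In' ⟺ owner is Dee.
(pile=4, owner=Dee, face=up, mark=none) — owner is Dee, hence In.
(pile=7, owner=Ben, face=up, mark=dot) — owner is Ben, hence Out.
(pile=7, owner=Eve, face=up, mark=cross) — owner is Eve, hence Out.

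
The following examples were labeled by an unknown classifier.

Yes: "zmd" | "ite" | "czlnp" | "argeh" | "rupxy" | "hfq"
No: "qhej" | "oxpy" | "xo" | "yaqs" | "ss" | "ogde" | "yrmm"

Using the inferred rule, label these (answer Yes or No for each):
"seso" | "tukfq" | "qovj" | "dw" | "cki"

No, Yes, No, No, Yes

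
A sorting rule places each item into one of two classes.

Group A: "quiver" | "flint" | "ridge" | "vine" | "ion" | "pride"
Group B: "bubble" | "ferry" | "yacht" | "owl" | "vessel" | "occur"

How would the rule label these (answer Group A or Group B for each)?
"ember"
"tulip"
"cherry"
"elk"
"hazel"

The classifier is using: contains 'i'.
"ember" — no 'i', hence Group B. "tulip" — has 'i', hence Group A. "cherry" — no 'i', hence Group B. "elk" — no 'i', hence Group B. "hazel" — no 'i', hence Group B.

Group B, Group A, Group B, Group B, Group B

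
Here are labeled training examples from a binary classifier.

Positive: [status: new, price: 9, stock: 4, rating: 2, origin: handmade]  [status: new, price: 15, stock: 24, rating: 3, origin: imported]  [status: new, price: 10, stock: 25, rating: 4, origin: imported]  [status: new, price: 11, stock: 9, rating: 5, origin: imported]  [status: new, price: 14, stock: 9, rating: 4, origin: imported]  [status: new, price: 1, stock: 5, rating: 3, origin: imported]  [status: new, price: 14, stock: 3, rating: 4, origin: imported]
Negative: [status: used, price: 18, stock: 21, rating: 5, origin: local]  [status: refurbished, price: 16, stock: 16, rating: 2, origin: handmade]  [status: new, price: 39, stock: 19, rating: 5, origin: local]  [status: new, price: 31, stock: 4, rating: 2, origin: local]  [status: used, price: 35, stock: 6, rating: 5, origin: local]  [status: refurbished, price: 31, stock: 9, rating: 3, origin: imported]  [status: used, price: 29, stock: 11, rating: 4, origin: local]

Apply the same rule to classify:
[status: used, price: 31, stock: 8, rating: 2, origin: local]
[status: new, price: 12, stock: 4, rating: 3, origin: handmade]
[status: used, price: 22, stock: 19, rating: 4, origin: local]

'Positive' ⟺ price ≤ 15.

Negative, Positive, Negative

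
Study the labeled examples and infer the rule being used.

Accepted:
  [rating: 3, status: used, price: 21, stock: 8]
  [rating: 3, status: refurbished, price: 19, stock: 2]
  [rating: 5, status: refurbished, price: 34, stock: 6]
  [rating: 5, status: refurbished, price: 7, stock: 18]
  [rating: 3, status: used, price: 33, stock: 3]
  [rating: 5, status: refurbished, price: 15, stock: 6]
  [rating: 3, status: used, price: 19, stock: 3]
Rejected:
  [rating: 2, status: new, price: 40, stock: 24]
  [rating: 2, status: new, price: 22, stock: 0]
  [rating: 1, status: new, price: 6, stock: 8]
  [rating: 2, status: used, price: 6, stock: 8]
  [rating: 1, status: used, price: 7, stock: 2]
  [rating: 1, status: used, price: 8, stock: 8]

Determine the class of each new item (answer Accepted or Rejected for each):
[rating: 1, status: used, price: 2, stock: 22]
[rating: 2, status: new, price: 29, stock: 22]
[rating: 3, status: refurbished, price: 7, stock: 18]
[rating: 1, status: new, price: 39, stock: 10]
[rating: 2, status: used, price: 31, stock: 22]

One predicate separates the groups cleanly: rating ≥ 3.
[rating: 1, status: used, price: 2, stock: 22]: rating = 1 — fails the rule, so Rejected. [rating: 2, status: new, price: 29, stock: 22]: rating = 2 — fails the rule, so Rejected. [rating: 3, status: refurbished, price: 7, stock: 18]: rating = 3 — passes, so Accepted. [rating: 1, status: new, price: 39, stock: 10]: rating = 1 — fails the rule, so Rejected. [rating: 2, status: used, price: 31, stock: 22]: rating = 2 — fails the rule, so Rejected.

Rejected, Rejected, Accepted, Rejected, Rejected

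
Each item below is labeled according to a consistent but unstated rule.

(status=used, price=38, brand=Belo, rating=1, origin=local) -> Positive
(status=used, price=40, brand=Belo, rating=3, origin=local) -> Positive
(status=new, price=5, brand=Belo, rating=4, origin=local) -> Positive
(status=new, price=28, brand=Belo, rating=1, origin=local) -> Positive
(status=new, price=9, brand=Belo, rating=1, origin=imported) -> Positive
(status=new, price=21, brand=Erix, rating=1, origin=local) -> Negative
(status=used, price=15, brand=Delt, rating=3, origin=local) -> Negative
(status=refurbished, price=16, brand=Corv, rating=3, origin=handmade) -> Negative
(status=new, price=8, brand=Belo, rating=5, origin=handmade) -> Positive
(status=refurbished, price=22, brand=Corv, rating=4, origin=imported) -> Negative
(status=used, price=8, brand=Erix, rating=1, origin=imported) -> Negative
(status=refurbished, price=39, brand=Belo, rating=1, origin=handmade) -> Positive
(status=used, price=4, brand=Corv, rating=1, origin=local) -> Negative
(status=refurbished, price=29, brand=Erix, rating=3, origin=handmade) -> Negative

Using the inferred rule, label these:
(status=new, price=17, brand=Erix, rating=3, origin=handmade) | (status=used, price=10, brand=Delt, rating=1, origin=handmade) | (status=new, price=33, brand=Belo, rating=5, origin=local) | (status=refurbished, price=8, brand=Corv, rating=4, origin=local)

Negative, Negative, Positive, Negative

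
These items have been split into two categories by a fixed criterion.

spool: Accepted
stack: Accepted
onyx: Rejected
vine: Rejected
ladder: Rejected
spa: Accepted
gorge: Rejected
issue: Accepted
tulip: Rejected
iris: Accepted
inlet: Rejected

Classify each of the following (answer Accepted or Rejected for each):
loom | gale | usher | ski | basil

Looking at the examples, the only property every 'Accepted' case has and every 'Rejected' case lacks is: contains 's'.
loom — no 's', hence Rejected.
gale — no 's', hence Rejected.
usher — has 's', hence Accepted.
ski — has 's', hence Accepted.
basil — has 's', hence Accepted.

Rejected, Rejected, Accepted, Accepted, Accepted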